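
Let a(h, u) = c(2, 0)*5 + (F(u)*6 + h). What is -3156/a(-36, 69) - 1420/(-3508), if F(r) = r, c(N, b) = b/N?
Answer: -438937/55251 ≈ -7.9444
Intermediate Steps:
a(h, u) = h + 6*u (a(h, u) = (0/2)*5 + (u*6 + h) = (0*(1/2))*5 + (6*u + h) = 0*5 + (h + 6*u) = 0 + (h + 6*u) = h + 6*u)
-3156/a(-36, 69) - 1420/(-3508) = -3156/(-36 + 6*69) - 1420/(-3508) = -3156/(-36 + 414) - 1420*(-1/3508) = -3156/378 + 355/877 = -3156*1/378 + 355/877 = -526/63 + 355/877 = -438937/55251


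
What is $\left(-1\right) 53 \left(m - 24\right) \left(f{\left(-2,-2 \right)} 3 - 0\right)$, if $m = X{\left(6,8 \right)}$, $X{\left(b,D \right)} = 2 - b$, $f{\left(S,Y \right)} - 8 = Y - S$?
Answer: $35616$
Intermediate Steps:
$f{\left(S,Y \right)} = 8 + Y - S$ ($f{\left(S,Y \right)} = 8 - \left(S - Y\right) = 8 + Y - S$)
$m = -4$ ($m = 2 - 6 = -4$)
$\left(-1\right) 53 \left(m - 24\right) \left(f{\left(-2,-2 \right)} 3 - 0\right) = \left(-1\right) 53 \left(-4 - 24\right) \left(\left(8 - 2 - -2\right) 3 - 0\right) = - 53 \left(-4 - 24\right) \left(\left(8 - 2 + 2\right) 3 + \left(4 - 4\right)\right) = \left(-53\right) \left(-28\right) \left(8 \cdot 3 + 0\right) = 1484 \left(24 + 0\right) = 1484 \cdot 24 = 35616$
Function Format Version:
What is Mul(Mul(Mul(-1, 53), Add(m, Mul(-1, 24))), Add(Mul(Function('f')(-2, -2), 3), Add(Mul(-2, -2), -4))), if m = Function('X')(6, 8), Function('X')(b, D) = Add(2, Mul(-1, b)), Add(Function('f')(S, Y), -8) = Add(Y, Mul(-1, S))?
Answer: 35616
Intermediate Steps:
Function('f')(S, Y) = Add(8, Y, Mul(-1, S)) (Function('f')(S, Y) = Add(8, Add(Y, Mul(-1, S))) = Add(8, Y, Mul(-1, S)))
m = -4 (m = Add(2, Mul(-1, 6)) = Add(2, -6) = -4)
Mul(Mul(Mul(-1, 53), Add(m, Mul(-1, 24))), Add(Mul(Function('f')(-2, -2), 3), Add(Mul(-2, -2), -4))) = Mul(Mul(Mul(-1, 53), Add(-4, Mul(-1, 24))), Add(Mul(Add(8, -2, Mul(-1, -2)), 3), Add(Mul(-2, -2), -4))) = Mul(Mul(-53, Add(-4, -24)), Add(Mul(Add(8, -2, 2), 3), Add(4, -4))) = Mul(Mul(-53, -28), Add(Mul(8, 3), 0)) = Mul(1484, Add(24, 0)) = Mul(1484, 24) = 35616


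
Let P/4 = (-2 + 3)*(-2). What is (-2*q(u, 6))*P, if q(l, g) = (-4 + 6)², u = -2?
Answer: 64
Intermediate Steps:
q(l, g) = 4 (q(l, g) = 2² = 4)
P = -8 (P = 4*((-2 + 3)*(-2)) = 4*(1*(-2)) = 4*(-2) = -8)
(-2*q(u, 6))*P = -2*4*(-8) = -8*(-8) = 64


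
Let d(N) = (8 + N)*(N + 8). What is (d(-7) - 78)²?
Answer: 5929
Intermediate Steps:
d(N) = (8 + N)² (d(N) = (8 + N)*(8 + N) = (8 + N)²)
(d(-7) - 78)² = ((8 - 7)² - 78)² = (1² - 78)² = (1 - 78)² = (-77)² = 5929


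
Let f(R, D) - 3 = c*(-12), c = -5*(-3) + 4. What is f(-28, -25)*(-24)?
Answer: 5400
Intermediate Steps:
c = 19 (c = 15 + 4 = 19)
f(R, D) = -225 (f(R, D) = 3 + 19*(-12) = 3 - 228 = -225)
f(-28, -25)*(-24) = -225*(-24) = 5400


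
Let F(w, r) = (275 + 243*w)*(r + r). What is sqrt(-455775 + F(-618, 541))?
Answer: I*sqrt(162646493) ≈ 12753.0*I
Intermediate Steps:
F(w, r) = 2*r*(275 + 243*w) (F(w, r) = (275 + 243*w)*(2*r) = 2*r*(275 + 243*w))
sqrt(-455775 + F(-618, 541)) = sqrt(-455775 + 2*541*(275 + 243*(-618))) = sqrt(-455775 + 2*541*(275 - 150174)) = sqrt(-455775 + 2*541*(-149899)) = sqrt(-455775 - 162190718) = sqrt(-162646493) = I*sqrt(162646493)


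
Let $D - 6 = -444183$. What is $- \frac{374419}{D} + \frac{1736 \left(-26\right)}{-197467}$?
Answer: $\frac{93983769745}{87710299659} \approx 1.0715$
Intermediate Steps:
$D = -444177$ ($D = 6 - 444183 = -444177$)
$- \frac{374419}{D} + \frac{1736 \left(-26\right)}{-197467} = - \frac{374419}{-444177} + \frac{1736 \left(-26\right)}{-197467} = \left(-374419\right) \left(- \frac{1}{444177}\right) - - \frac{45136}{197467} = \frac{374419}{444177} + \frac{45136}{197467} = \frac{93983769745}{87710299659}$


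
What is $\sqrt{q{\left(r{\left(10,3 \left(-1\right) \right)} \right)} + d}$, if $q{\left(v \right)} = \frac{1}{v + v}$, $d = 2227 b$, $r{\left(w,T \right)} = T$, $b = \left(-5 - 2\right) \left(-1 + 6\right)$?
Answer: $\frac{i \sqrt{2806026}}{6} \approx 279.19 i$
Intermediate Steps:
$b = -35$ ($b = \left(-7\right) 5 = -35$)
$d = -77945$ ($d = 2227 \left(-35\right) = -77945$)
$q{\left(v \right)} = \frac{1}{2 v}$
$\sqrt{q{\left(r{\left(10,3 \left(-1\right) \right)} \right)} + d} = \sqrt{\frac{1}{2 \cdot 3 \left(-1\right)} - 77945} = \sqrt{\frac{1}{2 \left(-3\right)} - 77945} = \sqrt{\frac{1}{2} \left(- \frac{1}{3}\right) - 77945} = \sqrt{- \frac{1}{6} - 77945} = \sqrt{- \frac{467671}{6}} = \frac{i \sqrt{2806026}}{6}$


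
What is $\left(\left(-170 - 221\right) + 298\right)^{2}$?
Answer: $8649$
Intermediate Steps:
$\left(\left(-170 - 221\right) + 298\right)^{2} = \left(-391 + 298\right)^{2} = \left(-93\right)^{2} = 8649$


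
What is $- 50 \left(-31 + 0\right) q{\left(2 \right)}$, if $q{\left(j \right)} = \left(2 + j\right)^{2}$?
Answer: $24800$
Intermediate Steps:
$- 50 \left(-31 + 0\right) q{\left(2 \right)} = - 50 \left(-31 + 0\right) \left(2 + 2\right)^{2} = \left(-50\right) \left(-31\right) 4^{2} = 1550 \cdot 16 = 24800$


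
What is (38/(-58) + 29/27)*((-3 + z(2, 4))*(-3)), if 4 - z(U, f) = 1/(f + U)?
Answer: -820/783 ≈ -1.0473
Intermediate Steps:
z(U, f) = 4 - 1/(U + f) (z(U, f) = 4 - 1/(f + U) = 4 - 1/(U + f))
(38/(-58) + 29/27)*((-3 + z(2, 4))*(-3)) = (38/(-58) + 29/27)*((-3 + (-1 + 4*2 + 4*4)/(2 + 4))*(-3)) = (38*(-1/58) + 29*(1/27))*((-3 + (-1 + 8 + 16)/6)*(-3)) = (-19/29 + 29/27)*((-3 + (⅙)*23)*(-3)) = 328*((-3 + 23/6)*(-3))/783 = 328*((⅚)*(-3))/783 = (328/783)*(-5/2) = -820/783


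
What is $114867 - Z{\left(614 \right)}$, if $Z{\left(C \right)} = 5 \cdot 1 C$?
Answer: $111797$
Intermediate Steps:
$Z{\left(C \right)} = 5 C$
$114867 - Z{\left(614 \right)} = 114867 - 5 \cdot 614 = 114867 - 3070 = 111797$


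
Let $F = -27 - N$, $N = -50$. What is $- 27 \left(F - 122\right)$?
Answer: $2673$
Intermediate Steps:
$F = 23$ ($F = -27 - -50 = -27 + 50 = 23$)
$- 27 \left(F - 122\right) = - 27 \left(23 - 122\right) = \left(-27\right) \left(-99\right) = 2673$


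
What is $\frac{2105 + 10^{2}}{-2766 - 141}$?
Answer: $- \frac{245}{323} \approx -0.75851$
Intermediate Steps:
$\frac{2105 + 10^{2}}{-2766 - 141} = \frac{2105 + 100}{-2907} = 2205 \left(- \frac{1}{2907}\right) = - \frac{245}{323}$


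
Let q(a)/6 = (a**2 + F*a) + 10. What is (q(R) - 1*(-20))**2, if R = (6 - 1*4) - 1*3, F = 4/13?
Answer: 1196836/169 ≈ 7081.9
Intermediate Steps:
F = 4/13 (F = 4*(1/13) = 4/13 ≈ 0.30769)
R = -1 (R = (6 - 4) - 3 = 2 - 3 = -1)
q(a) = 60 + 6*a**2 + 24*a/13 (q(a) = 6*((a**2 + 4*a/13) + 10) = 6*(10 + a**2 + 4*a/13) = 60 + 6*a**2 + 24*a/13)
(q(R) - 1*(-20))**2 = ((60 + 6*(-1)**2 + (24/13)*(-1)) - 1*(-20))**2 = ((60 + 6*1 - 24/13) + 20)**2 = ((60 + 6 - 24/13) + 20)**2 = (834/13 + 20)**2 = (1094/13)**2 = 1196836/169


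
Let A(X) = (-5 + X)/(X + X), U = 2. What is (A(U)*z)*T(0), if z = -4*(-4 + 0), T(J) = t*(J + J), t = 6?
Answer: 0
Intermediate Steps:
T(J) = 12*J (T(J) = 6*(J + J) = 6*(2*J) = 12*J)
z = 16 (z = -4*(-4) = 16)
A(X) = (-5 + X)/(2*X) (A(X) = (-5 + X)/((2*X)) = (-5 + X)*(1/(2*X)) = (-5 + X)/(2*X))
(A(U)*z)*T(0) = (((½)*(-5 + 2)/2)*16)*(12*0) = (((½)*(½)*(-3))*16)*0 = -¾*16*0 = -12*0 = 0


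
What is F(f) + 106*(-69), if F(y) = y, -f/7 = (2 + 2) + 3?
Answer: -7363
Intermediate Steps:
f = -49 (f = -7*((2 + 2) + 3) = -7*(4 + 3) = -7*7 = -49)
F(f) + 106*(-69) = -49 + 106*(-69) = -49 - 7314 = -7363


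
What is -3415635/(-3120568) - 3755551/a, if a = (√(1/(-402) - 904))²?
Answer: 4712461086232851/1134042496312 ≈ 4155.5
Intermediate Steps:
a = -363409/402 (a = (√(-1/402 - 904))² = (√(-363409/402))² = (I*√146090418/402)² = -363409/402 ≈ -904.00)
-3415635/(-3120568) - 3755551/a = -3415635/(-3120568) - 3755551/(-363409/402) = -3415635*(-1/3120568) - 3755551*(-402/363409) = 3415635/3120568 + 1509731502/363409 = 4712461086232851/1134042496312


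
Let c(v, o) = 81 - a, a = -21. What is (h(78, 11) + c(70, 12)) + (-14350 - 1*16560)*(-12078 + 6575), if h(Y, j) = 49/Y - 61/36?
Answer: 79605784877/468 ≈ 1.7010e+8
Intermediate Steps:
c(v, o) = 102 (c(v, o) = 81 - 1*(-21) = 81 + 21 = 102)
h(Y, j) = -61/36 + 49/Y (h(Y, j) = 49/Y - 61*1/36 = 49/Y - 61/36 = -61/36 + 49/Y)
(h(78, 11) + c(70, 12)) + (-14350 - 1*16560)*(-12078 + 6575) = ((-61/36 + 49/78) + 102) + (-14350 - 1*16560)*(-12078 + 6575) = ((-61/36 + 49*(1/78)) + 102) + (-14350 - 16560)*(-5503) = ((-61/36 + 49/78) + 102) - 30910*(-5503) = (-499/468 + 102) + 170097730 = 47237/468 + 170097730 = 79605784877/468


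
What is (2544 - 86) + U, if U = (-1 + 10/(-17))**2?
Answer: 711091/289 ≈ 2460.5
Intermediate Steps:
U = 729/289 (U = (-1 + 10*(-1/17))**2 = (-1 - 10/17)**2 = (-27/17)**2 = 729/289 ≈ 2.5225)
(2544 - 86) + U = (2544 - 86) + 729/289 = 2458 + 729/289 = 711091/289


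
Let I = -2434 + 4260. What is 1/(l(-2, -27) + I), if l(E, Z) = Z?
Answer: 1/1799 ≈ 0.00055586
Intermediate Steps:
I = 1826
1/(l(-2, -27) + I) = 1/(-27 + 1826) = 1/1799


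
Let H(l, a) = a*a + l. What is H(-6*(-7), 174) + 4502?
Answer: 34820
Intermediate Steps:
H(l, a) = l + a² (H(l, a) = a² + l = l + a²)
H(-6*(-7), 174) + 4502 = (-6*(-7) + 174²) + 4502 = (42 + 30276) + 4502 = 30318 + 4502 = 34820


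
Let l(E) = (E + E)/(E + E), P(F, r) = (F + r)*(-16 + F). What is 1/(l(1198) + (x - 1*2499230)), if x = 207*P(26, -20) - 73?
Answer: -1/2486882 ≈ -4.0211e-7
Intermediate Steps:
P(F, r) = (-16 + F)*(F + r)
x = 12347 (x = 207*(26**2 - 16*26 - 16*(-20) + 26*(-20)) - 73 = 207*(676 - 416 + 320 - 520) - 73 = 207*60 - 73 = 12420 - 73 = 12347)
l(E) = 1 (l(E) = (2*E)/((2*E)) = (2*E)*(1/(2*E)) = 1)
1/(l(1198) + (x - 1*2499230)) = 1/(1 + (12347 - 1*2499230)) = 1/(1 + (12347 - 2499230)) = 1/(1 - 2486883) = 1/(-2486882) = -1/2486882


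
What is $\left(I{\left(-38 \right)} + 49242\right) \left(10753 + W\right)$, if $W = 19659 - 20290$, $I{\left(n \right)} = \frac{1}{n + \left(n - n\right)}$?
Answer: $\frac{9470117895}{19} \approx 4.9843 \cdot 10^{8}$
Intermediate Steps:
$I{\left(n \right)} = \frac{1}{n}$ ($I{\left(n \right)} = \frac{1}{n + 0} = \frac{1}{n}$)
$W = -631$ ($W = 19659 - 20290 = -631$)
$\left(I{\left(-38 \right)} + 49242\right) \left(10753 + W\right) = \left(\frac{1}{-38} + 49242\right) \left(10753 - 631\right) = \left(- \frac{1}{38} + 49242\right) 10122 = \frac{1871195}{38} \cdot 10122 = \frac{9470117895}{19}$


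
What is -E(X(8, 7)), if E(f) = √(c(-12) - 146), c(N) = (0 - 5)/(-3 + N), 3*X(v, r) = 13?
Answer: -I*√1311/3 ≈ -12.069*I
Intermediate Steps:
X(v, r) = 13/3 (X(v, r) = (⅓)*13 = 13/3)
c(N) = -5/(-3 + N)
E(f) = I*√1311/3 (E(f) = √(-5/(-3 - 12) - 146) = √(-5/(-15) - 146) = √(-5*(-1/15) - 146) = √(⅓ - 146) = √(-437/3) = I*√1311/3)
-E(X(8, 7)) = -I*√1311/3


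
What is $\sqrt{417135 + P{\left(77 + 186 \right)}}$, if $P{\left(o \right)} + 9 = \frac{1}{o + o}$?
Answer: $\frac{\sqrt{115408753702}}{526} \approx 645.85$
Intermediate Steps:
$P{\left(o \right)} = -9 + \frac{1}{2 o}$ ($P{\left(o \right)} = -9 + \frac{1}{o + o} = -9 + \frac{1}{2 o}$)
$\sqrt{417135 + P{\left(77 + 186 \right)}} = \sqrt{417135 - \left(9 - \frac{1}{2 \left(77 + 186\right)}\right)} = \sqrt{417135 - \left(9 - \frac{1}{2 \cdot 263}\right)} = \sqrt{417135 + \left(-9 + \frac{1}{2} \cdot \frac{1}{263}\right)} = \sqrt{417135 + \left(-9 + \frac{1}{526}\right)} = \sqrt{417135 - \frac{4733}{526}} = \sqrt{\frac{219408277}{526}} = \frac{\sqrt{115408753702}}{526}$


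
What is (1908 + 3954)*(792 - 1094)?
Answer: -1770324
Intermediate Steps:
(1908 + 3954)*(792 - 1094) = 5862*(-302) = -1770324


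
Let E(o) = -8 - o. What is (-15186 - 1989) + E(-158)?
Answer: -17025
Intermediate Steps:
(-15186 - 1989) + E(-158) = (-15186 - 1989) + (-8 - 1*(-158)) = -17175 + (-8 + 158) = -17175 + 150 = -17025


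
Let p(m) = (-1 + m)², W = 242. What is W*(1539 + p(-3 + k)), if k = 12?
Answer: 387926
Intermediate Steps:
W*(1539 + p(-3 + k)) = 242*(1539 + (-1 + (-3 + 12))²) = 242*(1539 + (-1 + 9)²) = 242*(1539 + 8²) = 242*(1539 + 64) = 242*1603 = 387926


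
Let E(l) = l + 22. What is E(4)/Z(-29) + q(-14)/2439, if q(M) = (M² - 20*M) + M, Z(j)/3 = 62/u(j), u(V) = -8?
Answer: -23410/25203 ≈ -0.92886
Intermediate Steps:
E(l) = 22 + l
Z(j) = -93/4 (Z(j) = 3*(62/(-8)) = 3*(62*(-⅛)) = 3*(-31/4) = -93/4)
q(M) = M² - 19*M
E(4)/Z(-29) + q(-14)/2439 = (22 + 4)/(-93/4) - 14*(-19 - 14)/2439 = 26*(-4/93) - 14*(-33)*(1/2439) = -104/93 + 462*(1/2439) = -104/93 + 154/813 = -23410/25203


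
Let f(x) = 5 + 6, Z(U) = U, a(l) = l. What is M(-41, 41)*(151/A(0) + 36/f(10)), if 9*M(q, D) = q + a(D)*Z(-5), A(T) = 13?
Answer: -174578/429 ≈ -406.94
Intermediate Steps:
f(x) = 11
M(q, D) = -5*D/9 + q/9 (M(q, D) = (q + D*(-5))/9 = (q - 5*D)/9 = -5*D/9 + q/9)
M(-41, 41)*(151/A(0) + 36/f(10)) = (-5/9*41 + (⅑)*(-41))*(151/13 + 36/11) = (-205/9 - 41/9)*(151*(1/13) + 36*(1/11)) = -82*(151/13 + 36/11)/3 = -82/3*2129/143 = -174578/429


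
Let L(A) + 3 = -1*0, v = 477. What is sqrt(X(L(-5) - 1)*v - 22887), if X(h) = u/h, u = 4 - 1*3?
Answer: 15*I*sqrt(409)/2 ≈ 151.68*I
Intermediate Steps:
L(A) = -3 (L(A) = -3 - 1*0 = -3 + 0 = -3)
u = 1 (u = 4 - 3 = 1)
X(h) = 1/h
sqrt(X(L(-5) - 1)*v - 22887) = sqrt(477/(-3 - 1) - 22887) = sqrt(477/(-4) - 22887) = sqrt(-1/4*477 - 22887) = sqrt(-477/4 - 22887) = sqrt(-92025/4) = 15*I*sqrt(409)/2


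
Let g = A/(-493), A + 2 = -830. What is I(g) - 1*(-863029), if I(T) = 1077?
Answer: 864106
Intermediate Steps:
A = -832 (A = -2 - 830 = -832)
g = 832/493 (g = -832/(-493) = -832*(-1/493) = 832/493 ≈ 1.6876)
I(g) - 1*(-863029) = 1077 - 1*(-863029) = 1077 + 863029 = 864106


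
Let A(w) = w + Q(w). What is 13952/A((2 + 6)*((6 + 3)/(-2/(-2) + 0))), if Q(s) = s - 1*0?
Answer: 872/9 ≈ 96.889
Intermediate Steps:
Q(s) = s (Q(s) = s + 0 = s)
A(w) = 2*w (A(w) = w + w = 2*w)
13952/A((2 + 6)*((6 + 3)/(-2/(-2) + 0))) = 13952/((2*((2 + 6)*((6 + 3)/(-2/(-2) + 0))))) = 13952/((2*(8*(9/(-2*(-½) + 0))))) = 13952/((2*(8*(9/(1 + 0))))) = 13952/((2*(8*(9/1)))) = 13952/((2*(8*(9*1)))) = 13952/((2*(8*9))) = 13952/((2*72)) = 13952/144 = 13952*(1/144) = 872/9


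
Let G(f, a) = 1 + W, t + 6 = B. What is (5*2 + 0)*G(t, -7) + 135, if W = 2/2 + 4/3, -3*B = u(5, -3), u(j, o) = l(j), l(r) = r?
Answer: 505/3 ≈ 168.33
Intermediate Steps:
u(j, o) = j
B = -5/3 (B = -⅓*5 = -5/3 ≈ -1.6667)
W = 7/3 (W = 2*(½) + 4*(⅓) = 1 + 4/3 = 7/3 ≈ 2.3333)
t = -23/3 (t = -6 - 5/3 = -23/3 ≈ -7.6667)
G(f, a) = 10/3 (G(f, a) = 1 + 7/3 = 10/3)
(5*2 + 0)*G(t, -7) + 135 = (5*2 + 0)*(10/3) + 135 = (10 + 0)*(10/3) + 135 = 10*(10/3) + 135 = 100/3 + 135 = 505/3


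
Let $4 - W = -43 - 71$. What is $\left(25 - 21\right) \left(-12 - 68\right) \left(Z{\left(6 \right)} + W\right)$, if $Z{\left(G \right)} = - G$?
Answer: $-35840$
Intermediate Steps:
$W = 118$ ($W = 4 - \left(-43 - 71\right) = 4 - -114 = 4 + 114 = 118$)
$\left(25 - 21\right) \left(-12 - 68\right) \left(Z{\left(6 \right)} + W\right) = \left(25 - 21\right) \left(-12 - 68\right) \left(\left(-1\right) 6 + 118\right) = 4 \left(-80\right) \left(-6 + 118\right) = \left(-320\right) 112 = -35840$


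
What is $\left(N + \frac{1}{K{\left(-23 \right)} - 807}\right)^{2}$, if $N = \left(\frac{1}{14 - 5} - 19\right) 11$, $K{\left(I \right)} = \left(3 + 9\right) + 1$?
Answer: $\frac{2204598374521}{51065316} \approx 43172.0$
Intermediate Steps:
$K{\left(I \right)} = 13$ ($K{\left(I \right)} = 12 + 1 = 13$)
$N = - \frac{1870}{9}$ ($N = \left(\frac{1}{9} - 19\right) 11 = \left(- \frac{170}{9}\right) 11 = - \frac{1870}{9} \approx -207.78$)
$\left(N + \frac{1}{K{\left(-23 \right)} - 807}\right)^{2} = \left(- \frac{1870}{9} + \frac{1}{13 - 807}\right)^{2} = \left(- \frac{1870}{9} + \frac{1}{-794}\right)^{2} = \left(- \frac{1870}{9} - \frac{1}{794}\right)^{2} = \left(- \frac{1484789}{7146}\right)^{2} = \frac{2204598374521}{51065316}$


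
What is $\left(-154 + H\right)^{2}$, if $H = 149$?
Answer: $25$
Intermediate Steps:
$\left(-154 + H\right)^{2} = \left(-154 + 149\right)^{2} = \left(-5\right)^{2} = 25$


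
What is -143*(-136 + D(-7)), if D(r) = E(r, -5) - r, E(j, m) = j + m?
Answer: 20163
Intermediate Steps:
D(r) = -5 (D(r) = (r - 5) - r = (-5 + r) - r = -5)
-143*(-136 + D(-7)) = -143*(-136 - 5) = -143*(-141) = 20163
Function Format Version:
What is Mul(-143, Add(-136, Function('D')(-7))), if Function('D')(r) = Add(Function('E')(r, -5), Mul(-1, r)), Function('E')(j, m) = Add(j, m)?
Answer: 20163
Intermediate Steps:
Function('D')(r) = -5 (Function('D')(r) = Add(Add(r, -5), Mul(-1, r)) = Add(Add(-5, r), Mul(-1, r)) = -5)
Mul(-143, Add(-136, Function('D')(-7))) = Mul(-143, Add(-136, -5)) = Mul(-143, -141) = 20163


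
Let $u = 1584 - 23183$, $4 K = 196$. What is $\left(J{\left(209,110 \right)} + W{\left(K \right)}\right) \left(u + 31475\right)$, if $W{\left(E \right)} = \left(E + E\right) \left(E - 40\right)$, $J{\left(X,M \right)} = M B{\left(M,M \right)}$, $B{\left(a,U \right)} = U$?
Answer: $128210232$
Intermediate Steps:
$K = 49$ ($K = \frac{1}{4} \cdot 196 = 49$)
$u = -21599$ ($u = 1584 - 23183 = -21599$)
$J{\left(X,M \right)} = M^{2}$ ($J{\left(X,M \right)} = M M = M^{2}$)
$W{\left(E \right)} = 2 E \left(-40 + E\right)$
$\left(J{\left(209,110 \right)} + W{\left(K \right)}\right) \left(u + 31475\right) = \left(110^{2} + 2 \cdot 49 \left(-40 + 49\right)\right) \left(-21599 + 31475\right) = \left(12100 + 2 \cdot 49 \cdot 9\right) 9876 = \left(12100 + 882\right) 9876 = 12982 \cdot 9876 = 128210232$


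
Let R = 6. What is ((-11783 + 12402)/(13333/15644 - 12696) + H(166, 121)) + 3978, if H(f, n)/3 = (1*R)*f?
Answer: 1383458055070/198602891 ≈ 6966.0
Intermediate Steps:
H(f, n) = 18*f (H(f, n) = 3*((1*6)*f) = 3*(6*f) = 18*f)
((-11783 + 12402)/(13333/15644 - 12696) + H(166, 121)) + 3978 = ((-11783 + 12402)/(13333/15644 - 12696) + 18*166) + 3978 = (619/(13333*(1/15644) - 12696) + 2988) + 3978 = (619/(13333/15644 - 12696) + 2988) + 3978 = (619/(-198602891/15644) + 2988) + 3978 = (619*(-15644/198602891) + 2988) + 3978 = (-9683636/198602891 + 2988) + 3978 = 593415754672/198602891 + 3978 = 1383458055070/198602891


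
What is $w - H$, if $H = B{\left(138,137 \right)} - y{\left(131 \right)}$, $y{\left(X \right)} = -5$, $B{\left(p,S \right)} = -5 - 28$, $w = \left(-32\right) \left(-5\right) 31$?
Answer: $4988$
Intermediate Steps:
$w = 4960$ ($w = 160 \cdot 31 = 4960$)
$B{\left(p,S \right)} = -33$
$H = -28$ ($H = -33 - -5 = -33 + 5 = -28$)
$w - H = 4960 - -28 = 4960 + 28 = 4988$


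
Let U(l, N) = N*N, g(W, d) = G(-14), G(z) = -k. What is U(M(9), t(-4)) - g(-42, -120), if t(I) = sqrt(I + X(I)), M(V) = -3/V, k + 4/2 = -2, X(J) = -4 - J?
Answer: -8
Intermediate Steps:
k = -4 (k = -2 - 2 = -4)
G(z) = 4 (G(z) = -1*(-4) = 4)
g(W, d) = 4
t(I) = 2*I (t(I) = sqrt(I + (-4 - I)) = sqrt(-4) = 2*I)
U(l, N) = N**2
U(M(9), t(-4)) - g(-42, -120) = (2*I)**2 - 1*4 = -4 - 4 = -8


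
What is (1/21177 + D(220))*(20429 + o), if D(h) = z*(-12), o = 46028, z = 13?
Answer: -219548076227/21177 ≈ -1.0367e+7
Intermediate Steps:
D(h) = -156 (D(h) = 13*(-12) = -156)
(1/21177 + D(220))*(20429 + o) = (1/21177 - 156)*(20429 + 46028) = (1/21177 - 156)*66457 = -3303611/21177*66457 = -219548076227/21177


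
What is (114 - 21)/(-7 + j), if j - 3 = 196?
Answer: 31/64 ≈ 0.48438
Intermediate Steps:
j = 199 (j = 3 + 196 = 199)
(114 - 21)/(-7 + j) = (114 - 21)/(-7 + 199) = 93/192 = 93*(1/192) = 31/64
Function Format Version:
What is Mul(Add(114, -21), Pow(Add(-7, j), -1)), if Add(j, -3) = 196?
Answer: Rational(31, 64) ≈ 0.48438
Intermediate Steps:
j = 199 (j = Add(3, 196) = 199)
Mul(Add(114, -21), Pow(Add(-7, j), -1)) = Mul(Add(114, -21), Pow(Add(-7, 199), -1)) = Mul(93, Pow(192, -1)) = Mul(93, Rational(1, 192)) = Rational(31, 64)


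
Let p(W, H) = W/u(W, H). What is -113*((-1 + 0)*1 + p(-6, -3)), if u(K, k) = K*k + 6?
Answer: 565/4 ≈ 141.25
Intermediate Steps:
u(K, k) = 6 + K*k
p(W, H) = W/(6 + H*W) (p(W, H) = W/(6 + W*H) = W/(6 + H*W))
-113*((-1 + 0)*1 + p(-6, -3)) = -113*((-1 + 0)*1 - 6/(6 - 3*(-6))) = -113*(-1*1 - 6/(6 + 18)) = -113*(-1 - 6/24) = -113*(-1 - 6*1/24) = -113*(-1 - ¼) = -113*(-5/4) = 565/4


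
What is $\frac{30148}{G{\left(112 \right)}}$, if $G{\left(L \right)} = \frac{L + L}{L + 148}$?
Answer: $\frac{489905}{14} \approx 34993.0$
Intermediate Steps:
$G{\left(L \right)} = \frac{2 L}{148 + L}$
$\frac{30148}{G{\left(112 \right)}} = \frac{30148}{2 \cdot 112 \frac{1}{148 + 112}} = \frac{30148}{2 \cdot 112 \cdot \frac{1}{260}} = \frac{30148}{\frac{56}{65}} = 30148 \cdot \frac{65}{56} = \frac{489905}{14}$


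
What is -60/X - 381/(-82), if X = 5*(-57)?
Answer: 7567/1558 ≈ 4.8569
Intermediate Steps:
X = -285
-60/X - 381/(-82) = -60/(-285) - 381/(-82) = -60*(-1/285) - 381*(-1/82) = 4/19 + 381/82 = 7567/1558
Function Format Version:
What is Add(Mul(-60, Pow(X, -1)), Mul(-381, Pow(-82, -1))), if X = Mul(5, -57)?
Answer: Rational(7567, 1558) ≈ 4.8569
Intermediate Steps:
X = -285
Add(Mul(-60, Pow(X, -1)), Mul(-381, Pow(-82, -1))) = Add(Mul(-60, Pow(-285, -1)), Mul(-381, Pow(-82, -1))) = Add(Mul(-60, Rational(-1, 285)), Mul(-381, Rational(-1, 82))) = Add(Rational(4, 19), Rational(381, 82)) = Rational(7567, 1558)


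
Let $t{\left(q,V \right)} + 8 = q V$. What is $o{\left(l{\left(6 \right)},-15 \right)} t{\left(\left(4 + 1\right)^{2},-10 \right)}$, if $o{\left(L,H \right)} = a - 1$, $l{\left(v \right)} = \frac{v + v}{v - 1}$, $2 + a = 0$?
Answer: $774$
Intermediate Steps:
$a = -2$ ($a = -2 + 0 = -2$)
$l{\left(v \right)} = \frac{2 v}{-1 + v}$
$o{\left(L,H \right)} = -3$ ($o{\left(L,H \right)} = -2 - 1 = -3$)
$t{\left(q,V \right)} = -8 + V q$ ($t{\left(q,V \right)} = -8 + q V = -8 + V q$)
$o{\left(l{\left(6 \right)},-15 \right)} t{\left(\left(4 + 1\right)^{2},-10 \right)} = - 3 \left(-8 - 10 \left(4 + 1\right)^{2}\right) = - 3 \left(-8 - 10 \cdot 5^{2}\right) = - 3 \left(-8 - 250\right) = \left(-3\right) \left(-258\right) = 774$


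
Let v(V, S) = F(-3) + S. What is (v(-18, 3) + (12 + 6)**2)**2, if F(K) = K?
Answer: 104976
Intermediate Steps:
v(V, S) = -3 + S
(v(-18, 3) + (12 + 6)**2)**2 = ((-3 + 3) + (12 + 6)**2)**2 = (0 + 18**2)**2 = (0 + 324)**2 = 324**2 = 104976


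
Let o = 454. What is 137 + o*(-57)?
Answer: -25741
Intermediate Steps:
137 + o*(-57) = 137 + 454*(-57) = 137 - 25878 = -25741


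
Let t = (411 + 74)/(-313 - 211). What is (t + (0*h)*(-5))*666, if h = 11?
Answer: -161505/262 ≈ -616.43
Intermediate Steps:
t = -485/524 (t = 485/(-524) = 485*(-1/524) = -485/524 ≈ -0.92557)
(t + (0*h)*(-5))*666 = (-485/524 + (0*11)*(-5))*666 = (-485/524 + 0*(-5))*666 = (-485/524 + 0)*666 = -485/524*666 = -161505/262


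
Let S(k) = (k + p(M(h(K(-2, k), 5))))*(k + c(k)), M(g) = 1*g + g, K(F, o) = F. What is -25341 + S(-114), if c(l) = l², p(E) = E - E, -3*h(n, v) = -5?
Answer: -1493889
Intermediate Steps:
h(n, v) = 5/3 (h(n, v) = -⅓*(-5) = 5/3)
M(g) = 2*g (M(g) = g + g = 2*g)
p(E) = 0
S(k) = k*(k + k²) (S(k) = (k + 0)*(k + k²) = k*(k + k²))
-25341 + S(-114) = -25341 + (-114)²*(1 - 114) = -25341 + 12996*(-113) = -25341 - 1468548 = -1493889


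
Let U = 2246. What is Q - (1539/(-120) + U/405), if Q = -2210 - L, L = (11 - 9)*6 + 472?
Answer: -1740995/648 ≈ -2686.7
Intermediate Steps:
L = 484 (L = 2*6 + 472 = 12 + 472 = 484)
Q = -2694 (Q = -2210 - 1*484 = -2210 - 484 = -2694)
Q - (1539/(-120) + U/405) = -2694 - (1539/(-120) + 2246/405) = -2694 - (1539*(-1/120) + 2246*(1/405)) = -2694 - (-513/40 + 2246/405) = -2694 - 1*(-4717/648) = -2694 + 4717/648 = -1740995/648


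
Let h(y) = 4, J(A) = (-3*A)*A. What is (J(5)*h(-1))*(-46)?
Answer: 13800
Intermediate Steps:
J(A) = -3*A²
(J(5)*h(-1))*(-46) = (-3*5²*4)*(-46) = (-3*25*4)*(-46) = -75*4*(-46) = -300*(-46) = 13800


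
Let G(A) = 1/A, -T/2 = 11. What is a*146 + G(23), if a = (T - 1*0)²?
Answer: 1625273/23 ≈ 70664.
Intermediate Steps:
T = -22 (T = -2*11 = -22)
a = 484 (a = (-22 - 1*0)² = (-22 + 0)² = (-22)² = 484)
a*146 + G(23) = 484*146 + 1/23 = 70664 + 1/23 = 1625273/23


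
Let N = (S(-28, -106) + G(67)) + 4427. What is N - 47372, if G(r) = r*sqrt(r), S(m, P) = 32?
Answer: -42913 + 67*sqrt(67) ≈ -42365.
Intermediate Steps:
G(r) = r**(3/2)
N = 4459 + 67*sqrt(67) (N = (32 + 67**(3/2)) + 4427 = (32 + 67*sqrt(67)) + 4427 = 4459 + 67*sqrt(67) ≈ 5007.4)
N - 47372 = (4459 + 67*sqrt(67)) - 47372 = -42913 + 67*sqrt(67)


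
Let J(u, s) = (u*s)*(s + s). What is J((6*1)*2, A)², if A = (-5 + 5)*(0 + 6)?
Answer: 0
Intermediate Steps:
A = 0 (A = 0*6 = 0)
J(u, s) = 2*u*s² (J(u, s) = (s*u)*(2*s) = 2*u*s²)
J((6*1)*2, A)² = (2*((6*1)*2)*0²)² = (2*(6*2)*0)² = (2*12*0)² = 0² = 0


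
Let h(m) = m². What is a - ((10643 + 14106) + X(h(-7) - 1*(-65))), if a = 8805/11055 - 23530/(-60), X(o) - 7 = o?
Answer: -108237457/4422 ≈ -24477.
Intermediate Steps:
X(o) = 7 + o
a = 1737683/4422 (a = 8805*(1/11055) - 23530*(-1/60) = 587/737 + 2353/6 = 1737683/4422 ≈ 392.96)
a - ((10643 + 14106) + X(h(-7) - 1*(-65))) = 1737683/4422 - ((10643 + 14106) + (7 + ((-7)² - 1*(-65)))) = 1737683/4422 - (24749 + (7 + (49 + 65))) = 1737683/4422 - (24749 + (7 + 114)) = 1737683/4422 - (24749 + 121) = 1737683/4422 - 1*24870 = 1737683/4422 - 24870 = -108237457/4422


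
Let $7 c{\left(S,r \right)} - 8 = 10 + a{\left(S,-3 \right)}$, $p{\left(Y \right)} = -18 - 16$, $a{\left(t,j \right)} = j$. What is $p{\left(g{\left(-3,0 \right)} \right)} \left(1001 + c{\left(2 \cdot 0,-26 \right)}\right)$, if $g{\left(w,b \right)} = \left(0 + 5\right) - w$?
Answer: $- \frac{238748}{7} \approx -34107.0$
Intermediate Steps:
$g{\left(w,b \right)} = 5 - w$
$p{\left(Y \right)} = -34$ ($p{\left(Y \right)} = -18 - 16 = -34$)
$c{\left(S,r \right)} = \frac{15}{7}$ ($c{\left(S,r \right)} = \frac{8}{7} + \frac{10 - 3}{7} = \frac{8}{7} + \frac{1}{7} \cdot 7 = \frac{8}{7} + 1 = \frac{15}{7}$)
$p{\left(g{\left(-3,0 \right)} \right)} \left(1001 + c{\left(2 \cdot 0,-26 \right)}\right) = - 34 \left(1001 + \frac{15}{7}\right) = \left(-34\right) \frac{7022}{7} = - \frac{238748}{7}$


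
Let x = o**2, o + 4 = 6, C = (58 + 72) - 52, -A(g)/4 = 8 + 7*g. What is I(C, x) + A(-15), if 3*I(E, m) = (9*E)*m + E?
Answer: 1350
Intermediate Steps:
A(g) = -32 - 28*g (A(g) = -4*(8 + 7*g) = -32 - 28*g)
C = 78 (C = 130 - 52 = 78)
o = 2 (o = -4 + 6 = 2)
x = 4 (x = 2**2 = 4)
I(E, m) = E/3 + 3*E*m (I(E, m) = ((9*E)*m + E)/3 = (9*E*m + E)/3 = (E + 9*E*m)/3 = E/3 + 3*E*m)
I(C, x) + A(-15) = (1/3)*78*(1 + 9*4) + (-32 - 28*(-15)) = (1/3)*78*(1 + 36) + (-32 + 420) = (1/3)*78*37 + 388 = 962 + 388 = 1350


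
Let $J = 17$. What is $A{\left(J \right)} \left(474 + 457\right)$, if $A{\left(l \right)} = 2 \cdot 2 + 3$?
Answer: $6517$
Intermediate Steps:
$A{\left(l \right)} = 7$ ($A{\left(l \right)} = 4 + 3 = 7$)
$A{\left(J \right)} \left(474 + 457\right) = 7 \left(474 + 457\right) = 7 \cdot 931 = 6517$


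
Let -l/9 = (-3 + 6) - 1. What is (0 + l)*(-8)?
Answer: 144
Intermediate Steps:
l = -18 (l = -9*((-3 + 6) - 1) = -9*(3 - 1) = -9*2 = -18)
(0 + l)*(-8) = (0 - 18)*(-8) = -18*(-8) = 144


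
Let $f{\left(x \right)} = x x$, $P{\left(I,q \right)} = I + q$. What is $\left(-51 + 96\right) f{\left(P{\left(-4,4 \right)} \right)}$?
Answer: $0$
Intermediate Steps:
$f{\left(x \right)} = x^{2}$
$\left(-51 + 96\right) f{\left(P{\left(-4,4 \right)} \right)} = \left(-51 + 96\right) \left(-4 + 4\right)^{2} = 45 \cdot 0^{2} = 45 \cdot 0 = 0$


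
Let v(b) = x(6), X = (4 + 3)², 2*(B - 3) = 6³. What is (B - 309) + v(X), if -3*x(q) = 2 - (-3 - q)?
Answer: -605/3 ≈ -201.67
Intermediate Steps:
B = 111 (B = 3 + (½)*6³ = 3 + (½)*216 = 3 + 108 = 111)
X = 49 (X = 7² = 49)
x(q) = -5/3 - q/3 (x(q) = -(2 - (-3 - q))/3 = -(2 + (3 + q))/3 = -(5 + q)/3 = -5/3 - q/3)
v(b) = -11/3 (v(b) = -5/3 - ⅓*6 = -5/3 - 2 = -11/3)
(B - 309) + v(X) = (111 - 309) - 11/3 = -198 - 11/3 = -605/3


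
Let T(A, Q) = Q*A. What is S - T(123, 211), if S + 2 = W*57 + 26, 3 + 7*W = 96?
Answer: -176202/7 ≈ -25172.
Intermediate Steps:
W = 93/7 (W = -3/7 + (⅐)*96 = -3/7 + 96/7 = 93/7 ≈ 13.286)
T(A, Q) = A*Q
S = 5469/7 (S = -2 + ((93/7)*57 + 26) = -2 + (5301/7 + 26) = -2 + 5483/7 = 5469/7 ≈ 781.29)
S - T(123, 211) = 5469/7 - 123*211 = 5469/7 - 1*25953 = 5469/7 - 25953 = -176202/7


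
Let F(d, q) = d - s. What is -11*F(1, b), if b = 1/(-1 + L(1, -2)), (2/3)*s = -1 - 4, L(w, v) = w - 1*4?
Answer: -187/2 ≈ -93.500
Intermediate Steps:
L(w, v) = -4 + w (L(w, v) = w - 4 = -4 + w)
s = -15/2 (s = 3*(-1 - 4)/2 = (3/2)*(-5) = -15/2 ≈ -7.5000)
b = -¼ (b = 1/(-1 + (-4 + 1)) = 1/(-1 - 3) = 1/(-4) = -¼ ≈ -0.25000)
F(d, q) = 15/2 + d (F(d, q) = d - 1*(-15/2) = d + 15/2 = 15/2 + d)
-11*F(1, b) = -11*(15/2 + 1) = -11*17/2 = -187/2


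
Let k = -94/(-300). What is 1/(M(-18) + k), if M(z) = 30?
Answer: 150/4547 ≈ 0.032989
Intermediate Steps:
k = 47/150 (k = -94*(-1/300) = 47/150 ≈ 0.31333)
1/(M(-18) + k) = 1/(30 + 47/150) = 1/(4547/150) = 150/4547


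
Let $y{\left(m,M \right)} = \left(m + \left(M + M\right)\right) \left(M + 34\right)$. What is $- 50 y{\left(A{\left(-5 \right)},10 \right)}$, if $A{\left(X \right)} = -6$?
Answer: $-30800$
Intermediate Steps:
$y{\left(m,M \right)} = \left(34 + M\right) \left(m + 2 M\right)$ ($y{\left(m,M \right)} = \left(m + 2 M\right) \left(34 + M\right) = \left(34 + M\right) \left(m + 2 M\right)$)
$- 50 y{\left(A{\left(-5 \right)},10 \right)} = - 50 \left(2 \cdot 10^{2} + 34 \left(-6\right) + 68 \cdot 10 + 10 \left(-6\right)\right) = - 50 \left(2 \cdot 100 - 204 + 680 - 60\right) = - 50 \left(200 - 204 + 680 - 60\right) = \left(-50\right) 616 = -30800$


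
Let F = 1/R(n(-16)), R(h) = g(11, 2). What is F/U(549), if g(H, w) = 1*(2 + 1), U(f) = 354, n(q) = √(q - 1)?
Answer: 1/1062 ≈ 0.00094162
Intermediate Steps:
n(q) = √(-1 + q)
g(H, w) = 3 (g(H, w) = 1*3 = 3)
R(h) = 3
F = ⅓ (F = 1/3 = ⅓ ≈ 0.33333)
F/U(549) = (⅓)/354 = (⅓)*(1/354) = 1/1062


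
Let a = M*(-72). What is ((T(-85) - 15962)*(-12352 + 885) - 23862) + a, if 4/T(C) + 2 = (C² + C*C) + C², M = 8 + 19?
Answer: 3966385393636/21673 ≈ 1.8301e+8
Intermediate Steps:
M = 27
T(C) = 4/(-2 + 3*C²) (T(C) = 4/(-2 + ((C² + C*C) + C²)) = 4/(-2 + ((C² + C²) + C²)) = 4/(-2 + (2*C² + C²)) = 4/(-2 + 3*C²))
a = -1944 (a = 27*(-72) = -1944)
((T(-85) - 15962)*(-12352 + 885) - 23862) + a = ((4/(-2 + 3*(-85)²) - 15962)*(-12352 + 885) - 23862) - 1944 = ((4/(-2 + 3*7225) - 15962)*(-11467) - 23862) - 1944 = ((4/(-2 + 21675) - 15962)*(-11467) - 23862) - 1944 = ((4/21673 - 15962)*(-11467) - 23862) - 1944 = (-345944422/21673*(-11467) - 23862) - 1944 = (3966944687074/21673 - 23862) - 1944 = 3966427525948/21673 - 1944 = 3966385393636/21673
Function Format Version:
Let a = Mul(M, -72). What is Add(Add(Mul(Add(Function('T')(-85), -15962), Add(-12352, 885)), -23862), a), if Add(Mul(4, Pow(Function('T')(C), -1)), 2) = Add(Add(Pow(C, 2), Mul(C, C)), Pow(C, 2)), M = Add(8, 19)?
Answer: Rational(3966385393636, 21673) ≈ 1.8301e+8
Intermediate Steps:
M = 27
Function('T')(C) = Mul(4, Pow(Add(-2, Mul(3, Pow(C, 2))), -1)) (Function('T')(C) = Mul(4, Pow(Add(-2, Add(Add(Pow(C, 2), Mul(C, C)), Pow(C, 2))), -1)) = Mul(4, Pow(Add(-2, Add(Add(Pow(C, 2), Pow(C, 2)), Pow(C, 2))), -1)) = Mul(4, Pow(Add(-2, Add(Mul(2, Pow(C, 2)), Pow(C, 2))), -1)) = Mul(4, Pow(Add(-2, Mul(3, Pow(C, 2))), -1)))
a = -1944 (a = Mul(27, -72) = -1944)
Add(Add(Mul(Add(Function('T')(-85), -15962), Add(-12352, 885)), -23862), a) = Add(Add(Mul(Add(Mul(4, Pow(Add(-2, Mul(3, Pow(-85, 2))), -1)), -15962), Add(-12352, 885)), -23862), -1944) = Add(Add(Mul(Add(Mul(4, Pow(Add(-2, Mul(3, 7225)), -1)), -15962), -11467), -23862), -1944) = Add(Add(Mul(Add(Mul(4, Pow(Add(-2, 21675), -1)), -15962), -11467), -23862), -1944) = Add(Add(Mul(Add(Mul(4, Pow(21673, -1)), -15962), -11467), -23862), -1944) = Add(Add(Mul(Add(Mul(4, Rational(1, 21673)), -15962), -11467), -23862), -1944) = Add(Add(Mul(Add(Rational(4, 21673), -15962), -11467), -23862), -1944) = Add(Add(Mul(Rational(-345944422, 21673), -11467), -23862), -1944) = Add(Add(Rational(3966944687074, 21673), -23862), -1944) = Add(Rational(3966427525948, 21673), -1944) = Rational(3966385393636, 21673)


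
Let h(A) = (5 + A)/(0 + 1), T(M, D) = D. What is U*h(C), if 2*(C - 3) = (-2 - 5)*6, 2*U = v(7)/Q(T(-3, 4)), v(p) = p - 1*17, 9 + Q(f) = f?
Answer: -13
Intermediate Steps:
Q(f) = -9 + f
v(p) = -17 + p (v(p) = p - 17 = -17 + p)
U = 1 (U = ((-17 + 7)/(-9 + 4))/2 = (-10/(-5))/2 = (-10*(-⅕))/2 = (½)*2 = 1)
C = -18 (C = 3 + ((-2 - 5)*6)/2 = 3 + (-7*6)/2 = 3 + (½)*(-42) = 3 - 21 = -18)
h(A) = 5 + A (h(A) = (5 + A)/1 = (5 + A)*1 = 5 + A)
U*h(C) = 1*(5 - 18) = 1*(-13) = -13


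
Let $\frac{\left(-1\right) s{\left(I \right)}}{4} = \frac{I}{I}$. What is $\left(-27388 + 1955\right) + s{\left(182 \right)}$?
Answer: $-25437$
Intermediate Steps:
$s{\left(I \right)} = -4$ ($s{\left(I \right)} = - 4 \frac{I}{I} = \left(-4\right) 1 = -4$)
$\left(-27388 + 1955\right) + s{\left(182 \right)} = \left(-27388 + 1955\right) - 4 = -25433 - 4 = -25437$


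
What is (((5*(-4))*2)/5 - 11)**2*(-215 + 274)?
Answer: 21299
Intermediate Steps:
(((5*(-4))*2)/5 - 11)**2*(-215 + 274) = (-20*2*(1/5) - 11)**2*59 = (-40*1/5 - 11)**2*59 = (-8 - 11)**2*59 = (-19)**2*59 = 361*59 = 21299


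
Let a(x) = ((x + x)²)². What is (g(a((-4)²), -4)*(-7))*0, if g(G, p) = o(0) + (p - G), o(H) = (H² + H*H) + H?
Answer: 0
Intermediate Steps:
o(H) = H + 2*H² (o(H) = (H² + H²) + H = 2*H² + H = H + 2*H²)
a(x) = 16*x⁴ (a(x) = ((2*x)²)² = (4*x²)² = 16*x⁴)
g(G, p) = p - G (g(G, p) = 0*(1 + 2*0) + (p - G) = 0*(1 + 0) + (p - G) = 0*1 + (p - G) = 0 + (p - G) = p - G)
(g(a((-4)²), -4)*(-7))*0 = ((-4 - 16*((-4)²)⁴)*(-7))*0 = ((-4 - 16*16⁴)*(-7))*0 = ((-4 - 16*65536)*(-7))*0 = ((-4 - 1*1048576)*(-7))*0 = ((-4 - 1048576)*(-7))*0 = -1048580*(-7)*0 = 7340060*0 = 0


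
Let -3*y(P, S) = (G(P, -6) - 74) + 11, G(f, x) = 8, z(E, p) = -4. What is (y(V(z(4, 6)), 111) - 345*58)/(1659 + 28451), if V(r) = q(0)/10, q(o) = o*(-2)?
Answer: -11995/18066 ≈ -0.66395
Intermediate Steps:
q(o) = -2*o
V(r) = 0 (V(r) = -2*0/10 = 0*(⅒) = 0)
y(P, S) = 55/3 (y(P, S) = -((8 - 74) + 11)/3 = -(-66 + 11)/3 = -⅓*(-55) = 55/3)
(y(V(z(4, 6)), 111) - 345*58)/(1659 + 28451) = (55/3 - 345*58)/(1659 + 28451) = (55/3 - 20010)/30110 = -59975/3*1/30110 = -11995/18066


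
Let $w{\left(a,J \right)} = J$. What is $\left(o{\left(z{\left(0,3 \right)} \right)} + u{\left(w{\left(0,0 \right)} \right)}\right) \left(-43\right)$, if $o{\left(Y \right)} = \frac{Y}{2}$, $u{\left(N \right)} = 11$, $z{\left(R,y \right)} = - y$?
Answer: $- \frac{817}{2} \approx -408.5$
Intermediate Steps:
$o{\left(Y \right)} = \frac{Y}{2}$ ($o{\left(Y \right)} = Y \frac{1}{2} = \frac{Y}{2}$)
$\left(o{\left(z{\left(0,3 \right)} \right)} + u{\left(w{\left(0,0 \right)} \right)}\right) \left(-43\right) = \left(\frac{\left(-1\right) 3}{2} + 11\right) \left(-43\right) = \left(\frac{1}{2} \left(-3\right) + 11\right) \left(-43\right) = \left(- \frac{3}{2} + 11\right) \left(-43\right) = \frac{19}{2} \left(-43\right) = - \frac{817}{2}$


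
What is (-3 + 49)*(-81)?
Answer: -3726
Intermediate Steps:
(-3 + 49)*(-81) = 46*(-81) = -3726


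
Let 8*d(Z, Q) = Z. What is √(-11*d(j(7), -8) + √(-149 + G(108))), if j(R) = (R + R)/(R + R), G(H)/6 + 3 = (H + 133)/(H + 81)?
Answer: √(-9702 + 336*I*√70273)/84 ≈ 2.3794 + 2.6526*I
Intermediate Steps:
G(H) = -18 + 6*(133 + H)/(81 + H) (G(H) = -18 + 6*((H + 133)/(H + 81)) = -18 + 6*((133 + H)/(81 + H)) = -18 + 6*(133 + H)/(81 + H))
j(R) = 1 (j(R) = (2*R)/((2*R)) = (2*R)*(1/(2*R)) = 1)
d(Z, Q) = Z/8
√(-11*d(j(7), -8) + √(-149 + G(108))) = √(-11/8 + √(-149 + 12*(-55 - 1*108)/(81 + 108))) = √(-11*⅛ + √(-149 + 12*(-55 - 108)/189)) = √(-11/8 + √(-149 + 12*(1/189)*(-163))) = √(-11/8 + √(-149 - 652/63)) = √(-11/8 + √(-10039/63)) = √(-11/8 + I*√70273/21)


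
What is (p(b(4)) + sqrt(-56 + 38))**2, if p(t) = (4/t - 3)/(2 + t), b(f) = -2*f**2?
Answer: -41447/2304 + 5*I*sqrt(2)/8 ≈ -17.989 + 0.88388*I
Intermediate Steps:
p(t) = (-3 + 4/t)/(2 + t)
(p(b(4)) + sqrt(-56 + 38))**2 = ((4 - (-6)*4**2)/(((-2*4**2))*(2 - 2*4**2)) + sqrt(-56 + 38))**2 = ((4 - (-6)*16)/(((-2*16))*(2 - 2*16)) + sqrt(-18))**2 = ((4 - 3*(-32))/((-32)*(2 - 32)) + 3*I*sqrt(2))**2 = (-1/32*(4 + 96)/(-30) + 3*I*sqrt(2))**2 = (-1/32*(-1/30)*100 + 3*I*sqrt(2))**2 = (5/48 + 3*I*sqrt(2))**2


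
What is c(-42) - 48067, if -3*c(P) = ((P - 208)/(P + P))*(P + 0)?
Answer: -144076/3 ≈ -48025.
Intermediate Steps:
c(P) = 104/3 - P/6 (c(P) = -(P - 208)/(P + P)*(P + 0)/3 = -(-208 + P)/((2*P))*P/3 = -(-208 + P)*(1/(2*P))*P/3 = -(-208 + P)/(2*P)*P/3 = -(-104 + P/2)/3 = 104/3 - P/6)
c(-42) - 48067 = (104/3 - ⅙*(-42)) - 48067 = (104/3 + 7) - 48067 = 125/3 - 48067 = -144076/3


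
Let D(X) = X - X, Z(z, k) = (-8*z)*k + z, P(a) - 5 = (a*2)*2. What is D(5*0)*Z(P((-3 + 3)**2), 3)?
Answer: 0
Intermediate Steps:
P(a) = 5 + 4*a (P(a) = 5 + (a*2)*2 = 5 + (2*a)*2 = 5 + 4*a)
Z(z, k) = z - 8*k*z (Z(z, k) = -8*k*z + z = z - 8*k*z)
D(X) = 0
D(5*0)*Z(P((-3 + 3)**2), 3) = 0*((5 + 4*(-3 + 3)**2)*(1 - 8*3)) = 0*((5 + 4*0**2)*(1 - 24)) = 0*((5 + 4*0)*(-23)) = 0*((5 + 0)*(-23)) = 0*(5*(-23)) = 0*(-115) = 0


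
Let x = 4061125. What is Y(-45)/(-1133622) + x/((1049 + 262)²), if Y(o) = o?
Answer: 170513258785/72162219906 ≈ 2.3629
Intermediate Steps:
Y(-45)/(-1133622) + x/((1049 + 262)²) = -45/(-1133622) + 4061125/((1049 + 262)²) = -45*(-1/1133622) + 4061125/(1311²) = 5/125958 + 4061125/1718721 = 170513258785/72162219906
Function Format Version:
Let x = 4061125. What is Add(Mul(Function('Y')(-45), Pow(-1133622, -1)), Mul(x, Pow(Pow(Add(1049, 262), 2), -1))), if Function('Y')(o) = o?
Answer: Rational(170513258785, 72162219906) ≈ 2.3629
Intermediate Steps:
Add(Mul(Function('Y')(-45), Pow(-1133622, -1)), Mul(x, Pow(Pow(Add(1049, 262), 2), -1))) = Add(Mul(-45, Pow(-1133622, -1)), Mul(4061125, Pow(Pow(Add(1049, 262), 2), -1))) = Add(Mul(-45, Rational(-1, 1133622)), Mul(4061125, Pow(Pow(1311, 2), -1))) = Add(Rational(5, 125958), Mul(4061125, Pow(1718721, -1))) = Add(Rational(5, 125958), Mul(4061125, Rational(1, 1718721))) = Add(Rational(5, 125958), Rational(4061125, 1718721)) = Rational(170513258785, 72162219906)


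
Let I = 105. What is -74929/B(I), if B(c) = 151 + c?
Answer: -74929/256 ≈ -292.69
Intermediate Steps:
-74929/B(I) = -74929/(151 + 105) = -74929/256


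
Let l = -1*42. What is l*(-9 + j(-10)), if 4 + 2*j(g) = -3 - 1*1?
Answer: 546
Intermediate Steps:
l = -42
j(g) = -4 (j(g) = -2 + (-3 - 1*1)/2 = -2 + (-3 - 1)/2 = -2 + (½)*(-4) = -2 - 2 = -4)
l*(-9 + j(-10)) = -42*(-9 - 4) = -42*(-13) = 546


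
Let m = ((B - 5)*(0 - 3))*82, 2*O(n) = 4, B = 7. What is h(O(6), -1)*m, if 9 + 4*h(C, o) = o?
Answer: 1230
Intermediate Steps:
O(n) = 2 (O(n) = (½)*4 = 2)
h(C, o) = -9/4 + o/4
m = -492 (m = ((7 - 5)*(0 - 3))*82 = (2*(-3))*82 = -6*82 = -492)
h(O(6), -1)*m = (-9/4 + (¼)*(-1))*(-492) = (-9/4 - ¼)*(-492) = -5/2*(-492) = 1230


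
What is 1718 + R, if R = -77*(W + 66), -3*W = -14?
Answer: -11170/3 ≈ -3723.3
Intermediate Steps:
W = 14/3 (W = -⅓*(-14) = 14/3 ≈ 4.6667)
R = -16324/3 (R = -77*(14/3 + 66) = -77*212/3 = -16324/3 ≈ -5441.3)
1718 + R = 1718 - 16324/3 = -11170/3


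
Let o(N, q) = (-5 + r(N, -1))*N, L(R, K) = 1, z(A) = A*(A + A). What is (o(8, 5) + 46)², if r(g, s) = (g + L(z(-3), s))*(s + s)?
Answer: 19044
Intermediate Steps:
z(A) = 2*A² (z(A) = A*(2*A) = 2*A²)
r(g, s) = 2*s*(1 + g) (r(g, s) = (g + 1)*(s + s) = (1 + g)*(2*s) = 2*s*(1 + g))
o(N, q) = N*(-7 - 2*N) (o(N, q) = (-5 + 2*(-1)*(1 + N))*N = (-5 + (-2 - 2*N))*N = (-7 - 2*N)*N = N*(-7 - 2*N))
(o(8, 5) + 46)² = (-1*8*(7 + 2*8) + 46)² = (-1*8*(7 + 16) + 46)² = (-1*8*23 + 46)² = (-184 + 46)² = (-138)² = 19044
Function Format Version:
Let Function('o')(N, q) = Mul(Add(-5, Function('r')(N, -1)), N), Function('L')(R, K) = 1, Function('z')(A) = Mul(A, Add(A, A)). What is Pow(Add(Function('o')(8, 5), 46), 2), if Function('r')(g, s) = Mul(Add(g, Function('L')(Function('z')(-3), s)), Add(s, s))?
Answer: 19044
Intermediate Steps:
Function('z')(A) = Mul(2, Pow(A, 2)) (Function('z')(A) = Mul(A, Mul(2, A)) = Mul(2, Pow(A, 2)))
Function('r')(g, s) = Mul(2, s, Add(1, g)) (Function('r')(g, s) = Mul(Add(g, 1), Add(s, s)) = Mul(Add(1, g), Mul(2, s)) = Mul(2, s, Add(1, g)))
Function('o')(N, q) = Mul(N, Add(-7, Mul(-2, N))) (Function('o')(N, q) = Mul(Add(-5, Mul(2, -1, Add(1, N))), N) = Mul(Add(-5, Add(-2, Mul(-2, N))), N) = Mul(Add(-7, Mul(-2, N)), N) = Mul(N, Add(-7, Mul(-2, N))))
Pow(Add(Function('o')(8, 5), 46), 2) = Pow(Add(Mul(-1, 8, Add(7, Mul(2, 8))), 46), 2) = Pow(Add(Mul(-1, 8, Add(7, 16)), 46), 2) = Pow(Add(Mul(-1, 8, 23), 46), 2) = Pow(Add(-184, 46), 2) = Pow(-138, 2) = 19044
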